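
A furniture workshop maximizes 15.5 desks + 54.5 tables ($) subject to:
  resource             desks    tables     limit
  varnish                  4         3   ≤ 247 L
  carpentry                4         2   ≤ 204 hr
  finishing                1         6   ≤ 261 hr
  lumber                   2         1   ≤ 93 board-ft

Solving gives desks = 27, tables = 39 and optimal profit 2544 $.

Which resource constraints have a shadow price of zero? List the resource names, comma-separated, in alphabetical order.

carpentry, varnish

varnish: 225/247 (slack 22)
carpentry: 186/204 (slack 18)
finishing: 261/261 (binding)
lumber: 93/93 (binding)
By complementary slackness, a constraint with positive slack has shadow price 0 → carpentry, varnish.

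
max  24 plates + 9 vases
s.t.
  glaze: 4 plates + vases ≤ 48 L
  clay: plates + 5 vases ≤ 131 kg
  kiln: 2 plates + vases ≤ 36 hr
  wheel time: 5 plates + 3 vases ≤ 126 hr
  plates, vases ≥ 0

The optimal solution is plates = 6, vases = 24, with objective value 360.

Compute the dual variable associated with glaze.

Binding: glaze and kiln. Non-binding: clay (5 unused), wheel time (24 unused).
By complementary slackness, y = 0 for the non-binding constraints.
Dual feasibility on the basic columns requires 4·y_glaze + 2·y_kiln = 24, 1·y_glaze + 1·y_kiln = 9.
Solving: y_glaze = 3, y_kiln = 6.
Shadow price of glaze = 3.

3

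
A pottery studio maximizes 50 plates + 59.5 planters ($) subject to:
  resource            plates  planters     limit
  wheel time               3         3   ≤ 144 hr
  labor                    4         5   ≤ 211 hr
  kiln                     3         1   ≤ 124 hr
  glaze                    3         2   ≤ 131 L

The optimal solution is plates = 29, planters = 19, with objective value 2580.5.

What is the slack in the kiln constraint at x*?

18

kiln used = 3·29 + 1·19 = 106; slack = 124 − 106 = 18.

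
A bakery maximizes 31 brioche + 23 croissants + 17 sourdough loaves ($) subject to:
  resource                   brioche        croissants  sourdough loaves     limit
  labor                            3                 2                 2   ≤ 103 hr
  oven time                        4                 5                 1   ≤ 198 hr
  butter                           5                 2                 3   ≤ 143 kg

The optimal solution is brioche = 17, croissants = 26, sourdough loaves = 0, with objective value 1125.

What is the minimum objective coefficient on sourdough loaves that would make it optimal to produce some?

At the optimum: labor uses 103 of 103 (binding); oven time uses 198 of 198 (binding); butter uses 137 of 143 (slack = 6).
By complementary slackness, y = 0 for the non-binding constraint.
The binding rows give the dual system: 3·y_labor + 4·y_oven time = 31 and 2·y_labor + 5·y_oven time = 23.
This yields shadow prices y_labor = 9, y_oven time = 1.
sourdough loaves enters the basis when its profit ≥ yᵀa₃ = 9·2 + 1·1 = 19.

19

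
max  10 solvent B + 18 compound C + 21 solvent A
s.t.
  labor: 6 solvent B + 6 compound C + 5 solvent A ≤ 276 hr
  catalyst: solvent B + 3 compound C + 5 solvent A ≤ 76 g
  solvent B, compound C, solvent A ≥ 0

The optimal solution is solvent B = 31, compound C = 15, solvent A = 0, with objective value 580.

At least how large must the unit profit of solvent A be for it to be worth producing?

25

At the optimum: labor uses 276 of 276 (binding); catalyst uses 76 of 76 (binding).
From A_Bᵀ y = c: 6·y_labor + 1·y_catalyst = 10; 6·y_labor + 3·y_catalyst = 18.
Solving: y_labor = 1, y_catalyst = 4.
solvent A enters the basis when its profit ≥ yᵀa₃ = 1·5 + 4·5 = 25.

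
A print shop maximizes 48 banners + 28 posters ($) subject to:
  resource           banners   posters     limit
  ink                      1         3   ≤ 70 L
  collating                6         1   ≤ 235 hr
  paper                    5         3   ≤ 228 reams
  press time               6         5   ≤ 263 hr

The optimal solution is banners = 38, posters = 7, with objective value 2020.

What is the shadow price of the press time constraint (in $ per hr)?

5

Check each constraint at x*: ink 59/70 (slack 11); collating 235/235 (tight); paper 211/228 (slack 17); press time 263/263 (tight).
Slack constraints have shadow price 0 (complementary slackness).
Dual feasibility on the basic columns requires 6·y_collating + 6·y_press time = 48, 1·y_collating + 5·y_press time = 28.
→ y_collating = 3 and y_press time = 5.
Shadow price of press time = 5.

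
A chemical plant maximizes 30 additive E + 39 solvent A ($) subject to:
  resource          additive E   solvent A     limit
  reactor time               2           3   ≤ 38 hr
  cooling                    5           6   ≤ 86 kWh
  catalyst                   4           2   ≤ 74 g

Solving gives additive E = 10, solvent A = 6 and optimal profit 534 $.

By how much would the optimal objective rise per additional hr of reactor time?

5

Binding: reactor time and cooling. Non-binding: catalyst (22 unused).
Slack constraints have shadow price 0 (complementary slackness).
Dual feasibility on the basic columns requires 2·y_reactor time + 5·y_cooling = 30, 3·y_reactor time + 6·y_cooling = 39.
This yields shadow prices y_reactor time = 5, y_cooling = 4.
Shadow price of reactor time = 5.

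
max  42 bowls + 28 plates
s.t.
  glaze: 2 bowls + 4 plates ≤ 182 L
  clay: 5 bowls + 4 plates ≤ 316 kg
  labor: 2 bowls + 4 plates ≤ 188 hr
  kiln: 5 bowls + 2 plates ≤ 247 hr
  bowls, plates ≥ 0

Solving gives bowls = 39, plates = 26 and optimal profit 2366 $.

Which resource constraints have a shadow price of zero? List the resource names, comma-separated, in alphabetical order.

glaze: 182/182 (binding)
clay: 299/316 (slack 17)
labor: 182/188 (slack 6)
kiln: 247/247 (binding)
By complementary slackness, a constraint with positive slack has shadow price 0 → clay, labor.

clay, labor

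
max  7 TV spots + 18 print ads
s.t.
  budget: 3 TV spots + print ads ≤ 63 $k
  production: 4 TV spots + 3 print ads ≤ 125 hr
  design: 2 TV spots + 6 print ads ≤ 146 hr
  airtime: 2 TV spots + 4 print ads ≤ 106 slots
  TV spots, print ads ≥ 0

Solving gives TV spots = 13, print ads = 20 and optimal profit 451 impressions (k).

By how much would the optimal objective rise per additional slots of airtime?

1.5

Binding: design and airtime. Non-binding: budget (4 unused), production (13 unused).
By complementary slackness, y = 0 for the non-binding constraints.
The binding rows give the dual system: 2·y_design + 2·y_airtime = 7 and 6·y_design + 4·y_airtime = 18.
This yields shadow prices y_design = 2, y_airtime = 1.5.
Shadow price of airtime = 1.5.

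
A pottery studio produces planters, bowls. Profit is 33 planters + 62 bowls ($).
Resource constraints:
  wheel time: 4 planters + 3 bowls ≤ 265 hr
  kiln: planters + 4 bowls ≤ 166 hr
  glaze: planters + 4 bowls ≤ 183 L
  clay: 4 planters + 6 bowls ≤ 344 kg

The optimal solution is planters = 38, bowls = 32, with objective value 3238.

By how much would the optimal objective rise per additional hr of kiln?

5

Binding: kiln and clay. Non-binding: wheel time (17 unused), glaze (17 unused).
Since wheel time, glaze are not tight, their duals are 0.
Dual feasibility on the basic columns requires 1·y_kiln + 4·y_clay = 33, 4·y_kiln + 6·y_clay = 62.
→ y_kiln = 5 and y_clay = 7.
Shadow price of kiln = 5.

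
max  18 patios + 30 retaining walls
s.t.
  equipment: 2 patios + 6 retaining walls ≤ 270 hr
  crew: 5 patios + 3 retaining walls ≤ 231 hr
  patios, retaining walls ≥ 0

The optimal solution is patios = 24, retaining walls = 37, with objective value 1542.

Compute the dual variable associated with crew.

Check each constraint at x*: equipment 270/270 (tight); crew 231/231 (tight).
The binding rows give the dual system: 2·y_equipment + 5·y_crew = 18 and 6·y_equipment + 3·y_crew = 30.
This yields shadow prices y_equipment = 4, y_crew = 2.
Shadow price of crew = 2.

2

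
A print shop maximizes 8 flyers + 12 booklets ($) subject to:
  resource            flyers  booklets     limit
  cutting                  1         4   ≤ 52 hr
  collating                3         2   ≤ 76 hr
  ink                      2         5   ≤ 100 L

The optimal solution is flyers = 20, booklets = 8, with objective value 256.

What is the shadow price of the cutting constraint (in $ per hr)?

At the optimum: cutting uses 52 of 52 (binding); collating uses 76 of 76 (binding); ink uses 80 of 100 (slack = 20).
Slack constraints have shadow price 0 (complementary slackness).
From A_Bᵀ y = c: 1·y_cutting + 3·y_collating = 8; 4·y_cutting + 2·y_collating = 12.
→ y_cutting = 2 and y_collating = 2.
Shadow price of cutting = 2.

2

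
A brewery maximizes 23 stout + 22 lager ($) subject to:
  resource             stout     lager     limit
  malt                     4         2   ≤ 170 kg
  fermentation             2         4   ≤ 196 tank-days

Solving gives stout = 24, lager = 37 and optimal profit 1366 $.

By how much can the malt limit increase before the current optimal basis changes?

222

Binding constraints: malt, fermentation. The basis is B = [[4,2],[2,4]] with det 12.
Per unit increase in malt, x* moves by d = (0.3333, -0.1667).
The basis stays optimal until lager reaches 0; allowable increase = 222 kg.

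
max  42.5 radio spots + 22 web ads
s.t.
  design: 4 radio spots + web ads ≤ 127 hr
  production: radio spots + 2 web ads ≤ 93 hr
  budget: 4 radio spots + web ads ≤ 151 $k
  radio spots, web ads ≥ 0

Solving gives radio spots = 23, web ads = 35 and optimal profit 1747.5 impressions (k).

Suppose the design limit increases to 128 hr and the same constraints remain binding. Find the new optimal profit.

Binding: design and production. Non-binding: budget (24 unused).
Since budget is not tight, its dual is 0.
The binding rows give the dual system: 4·y_design + 1·y_production = 42.5 and 1·y_design + 2·y_production = 22.
→ y_design = 9 and y_production = 6.5.
Δz = y_design·Δb = 9 × (1) = 9, so new z* = 1747.5 + 9 = 1756.5.

1756.5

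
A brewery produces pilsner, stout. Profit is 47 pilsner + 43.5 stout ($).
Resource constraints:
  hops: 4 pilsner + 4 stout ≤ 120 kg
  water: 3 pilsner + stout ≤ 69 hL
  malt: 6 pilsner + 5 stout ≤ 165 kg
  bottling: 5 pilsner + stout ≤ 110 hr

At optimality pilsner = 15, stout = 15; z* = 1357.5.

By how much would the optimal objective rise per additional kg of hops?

Check each constraint at x*: hops 120/120 (tight); water 60/69 (slack 9); malt 165/165 (tight); bottling 90/110 (slack 20).
By complementary slackness, y = 0 for the non-binding constraints.
The binding rows give the dual system: 4·y_hops + 6·y_malt = 47 and 4·y_hops + 5·y_malt = 43.5.
Solving: y_hops = 6.5, y_malt = 3.5.
Shadow price of hops = 6.5.

6.5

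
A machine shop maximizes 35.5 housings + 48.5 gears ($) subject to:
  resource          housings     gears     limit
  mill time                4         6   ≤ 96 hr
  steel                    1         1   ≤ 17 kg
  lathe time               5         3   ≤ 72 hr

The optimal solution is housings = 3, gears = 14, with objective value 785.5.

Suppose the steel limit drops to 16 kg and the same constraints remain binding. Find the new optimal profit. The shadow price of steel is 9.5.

Δb = -1, so new z* = 785.5 + (9.5)·(-1) = 785.5 − 9.5 = 776.

776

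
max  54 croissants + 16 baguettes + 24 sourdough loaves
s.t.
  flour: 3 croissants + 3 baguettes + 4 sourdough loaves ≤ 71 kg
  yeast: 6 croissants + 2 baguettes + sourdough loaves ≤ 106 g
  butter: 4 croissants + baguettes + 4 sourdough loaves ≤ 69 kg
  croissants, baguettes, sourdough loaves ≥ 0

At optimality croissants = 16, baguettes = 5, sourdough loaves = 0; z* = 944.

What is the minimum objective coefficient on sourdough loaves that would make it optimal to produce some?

At the optimum: flour uses 63 of 71 (slack = 8); yeast uses 106 of 106 (binding); butter uses 69 of 69 (binding).
Slack constraints have shadow price 0 (complementary slackness).
The binding rows give the dual system: 6·y_yeast + 4·y_butter = 54 and 2·y_yeast + 1·y_butter = 16.
→ y_yeast = 5 and y_butter = 6.
sourdough loaves enters the basis when its profit ≥ yᵀa₃ = 5·1 + 6·4 = 29.

29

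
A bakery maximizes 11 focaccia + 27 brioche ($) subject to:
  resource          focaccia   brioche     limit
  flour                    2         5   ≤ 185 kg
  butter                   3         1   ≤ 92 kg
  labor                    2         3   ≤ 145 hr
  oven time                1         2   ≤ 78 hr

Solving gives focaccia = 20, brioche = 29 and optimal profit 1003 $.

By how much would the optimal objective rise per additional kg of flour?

At the optimum: flour uses 185 of 185 (binding); butter uses 89 of 92 (slack = 3); labor uses 127 of 145 (slack = 18); oven time uses 78 of 78 (binding).
By complementary slackness, y = 0 for the non-binding constraints.
The binding rows give the dual system: 2·y_flour + 1·y_oven time = 11 and 5·y_flour + 2·y_oven time = 27.
→ y_flour = 5 and y_oven time = 1.
Shadow price of flour = 5.

5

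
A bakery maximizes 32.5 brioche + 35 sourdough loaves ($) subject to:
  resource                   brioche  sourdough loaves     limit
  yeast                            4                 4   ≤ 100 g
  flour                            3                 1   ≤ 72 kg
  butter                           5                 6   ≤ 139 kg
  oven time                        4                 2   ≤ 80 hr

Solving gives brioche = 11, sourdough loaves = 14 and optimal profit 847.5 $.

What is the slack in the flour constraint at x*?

flour used = 3·11 + 1·14 = 47; slack = 72 − 47 = 25.

25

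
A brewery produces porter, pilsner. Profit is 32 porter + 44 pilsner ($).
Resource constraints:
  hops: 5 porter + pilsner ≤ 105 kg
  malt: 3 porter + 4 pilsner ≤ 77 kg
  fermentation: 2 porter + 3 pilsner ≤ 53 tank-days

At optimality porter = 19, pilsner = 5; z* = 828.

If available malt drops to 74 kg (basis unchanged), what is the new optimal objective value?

804

Check each constraint at x*: hops 100/105 (slack 5); malt 77/77 (tight); fermentation 53/53 (tight).
Since hops is not tight, its dual is 0.
From A_Bᵀ y = c: 3·y_malt + 2·y_fermentation = 32; 4·y_malt + 3·y_fermentation = 44.
Solving: y_malt = 8, y_fermentation = 4.
Δz = y_malt·Δb = 8 × (-3) = -24, so new z* = 828 − 24 = 804.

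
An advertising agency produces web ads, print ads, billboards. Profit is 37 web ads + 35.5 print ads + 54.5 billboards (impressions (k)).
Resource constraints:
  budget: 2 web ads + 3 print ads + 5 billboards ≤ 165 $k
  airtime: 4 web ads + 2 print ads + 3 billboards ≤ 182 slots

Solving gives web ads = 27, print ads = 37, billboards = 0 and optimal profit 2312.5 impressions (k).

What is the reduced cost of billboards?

Check each constraint at x*: budget 165/165 (tight); airtime 182/182 (tight).
Dual feasibility on the basic columns requires 2·y_budget + 4·y_airtime = 37, 3·y_budget + 2·y_airtime = 35.5.
Solving: y_budget = 8.5, y_airtime = 5.
Reduced cost of billboards: c₃ − yᵀa₃ = 54.5 − (8.5·5 + 5·3) = 54.5 − 57.5 = -3.

-3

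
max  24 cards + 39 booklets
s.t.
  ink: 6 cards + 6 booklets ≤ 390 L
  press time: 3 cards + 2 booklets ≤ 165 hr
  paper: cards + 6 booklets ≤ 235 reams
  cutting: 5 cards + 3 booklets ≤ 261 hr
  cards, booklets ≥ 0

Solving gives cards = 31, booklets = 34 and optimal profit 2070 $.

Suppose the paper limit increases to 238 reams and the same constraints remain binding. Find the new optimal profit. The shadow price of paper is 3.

Δb = 3, so new z* = 2070 + (3)·(3) = 2070 + 9 = 2079.

2079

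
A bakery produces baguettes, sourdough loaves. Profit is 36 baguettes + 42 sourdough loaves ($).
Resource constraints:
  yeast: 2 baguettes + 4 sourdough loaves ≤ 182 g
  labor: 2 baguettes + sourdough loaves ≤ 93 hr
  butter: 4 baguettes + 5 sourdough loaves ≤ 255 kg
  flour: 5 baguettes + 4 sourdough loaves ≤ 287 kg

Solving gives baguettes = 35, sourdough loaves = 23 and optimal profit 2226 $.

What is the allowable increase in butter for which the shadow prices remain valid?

20

Binding constraints: labor, butter. The basis is B = [[2,1],[4,5]] with det 6.
Per unit increase in butter, x* moves by d = (-0.1667, 0.3333).
The basis stays optimal until yeast becomes binding; allowable increase = 20 kg.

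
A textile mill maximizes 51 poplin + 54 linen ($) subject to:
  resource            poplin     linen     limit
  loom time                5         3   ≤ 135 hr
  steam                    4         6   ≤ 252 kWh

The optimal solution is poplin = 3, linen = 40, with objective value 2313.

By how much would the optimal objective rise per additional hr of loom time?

5

Check each constraint at x*: loom time 135/135 (tight); steam 252/252 (tight).
Dual feasibility on the basic columns requires 5·y_loom time + 4·y_steam = 51, 3·y_loom time + 6·y_steam = 54.
→ y_loom time = 5 and y_steam = 6.5.
Shadow price of loom time = 5.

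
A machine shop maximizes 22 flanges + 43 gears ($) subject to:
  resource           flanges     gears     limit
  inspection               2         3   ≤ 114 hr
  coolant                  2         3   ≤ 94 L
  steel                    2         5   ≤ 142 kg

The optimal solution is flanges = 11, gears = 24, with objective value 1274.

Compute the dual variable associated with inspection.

0

Check each constraint at x*: inspection 94/114 (slack 20); coolant 94/94 (tight); steel 142/142 (tight).
By complementary slackness, y = 0 for the non-binding constraint.
From A_Bᵀ y = c: 2·y_coolant + 2·y_steel = 22; 3·y_coolant + 5·y_steel = 43.
Solving: y_coolant = 6, y_steel = 5.
Shadow price of inspection = 0.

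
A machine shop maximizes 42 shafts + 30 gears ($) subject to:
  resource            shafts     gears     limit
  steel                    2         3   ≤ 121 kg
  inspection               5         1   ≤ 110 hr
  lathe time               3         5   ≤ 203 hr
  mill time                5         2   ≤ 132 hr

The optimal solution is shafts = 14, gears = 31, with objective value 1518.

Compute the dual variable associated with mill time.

Check each constraint at x*: steel 121/121 (tight); inspection 101/110 (slack 9); lathe time 197/203 (slack 6); mill time 132/132 (tight).
Slack constraints have shadow price 0 (complementary slackness).
The binding rows give the dual system: 2·y_steel + 5·y_mill time = 42 and 3·y_steel + 2·y_mill time = 30.
→ y_steel = 6 and y_mill time = 6.
Shadow price of mill time = 6.

6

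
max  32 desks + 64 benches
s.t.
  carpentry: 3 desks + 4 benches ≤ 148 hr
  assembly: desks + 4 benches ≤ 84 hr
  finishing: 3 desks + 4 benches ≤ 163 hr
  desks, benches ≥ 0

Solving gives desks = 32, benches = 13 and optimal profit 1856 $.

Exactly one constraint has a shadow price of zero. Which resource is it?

carpentry: 148/148 (binding)
assembly: 84/84 (binding)
finishing: 148/163 (slack 15)
By complementary slackness, a constraint with positive slack has shadow price 0 → finishing.

finishing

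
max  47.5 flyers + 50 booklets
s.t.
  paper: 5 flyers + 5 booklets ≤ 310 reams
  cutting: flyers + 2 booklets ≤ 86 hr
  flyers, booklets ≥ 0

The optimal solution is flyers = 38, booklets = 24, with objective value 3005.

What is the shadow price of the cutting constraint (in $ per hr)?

2.5

Check each constraint at x*: paper 310/310 (tight); cutting 86/86 (tight).
The binding rows give the dual system: 5·y_paper + 1·y_cutting = 47.5 and 5·y_paper + 2·y_cutting = 50.
Solving: y_paper = 9, y_cutting = 2.5.
Shadow price of cutting = 2.5.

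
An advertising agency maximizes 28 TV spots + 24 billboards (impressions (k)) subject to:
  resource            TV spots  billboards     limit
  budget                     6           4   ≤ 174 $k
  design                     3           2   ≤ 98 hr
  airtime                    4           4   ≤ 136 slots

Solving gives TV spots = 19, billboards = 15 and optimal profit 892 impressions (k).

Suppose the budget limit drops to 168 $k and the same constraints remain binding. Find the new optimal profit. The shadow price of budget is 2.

Δb = -6, so new z* = 892 + (2)·(-6) = 892 − 12 = 880.

880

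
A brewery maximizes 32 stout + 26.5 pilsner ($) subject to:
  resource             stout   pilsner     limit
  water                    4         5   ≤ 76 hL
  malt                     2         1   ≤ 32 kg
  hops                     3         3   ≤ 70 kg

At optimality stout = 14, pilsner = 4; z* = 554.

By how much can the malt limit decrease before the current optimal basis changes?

16.8

Binding constraints: water, malt. The basis is B = [[4,5],[2,1]] with det -6.
Per unit decrease in malt, x* moves by d = (-0.8333, 0.6667).
The basis stays optimal until stout reaches 0; allowable decrease = 16.8 kg.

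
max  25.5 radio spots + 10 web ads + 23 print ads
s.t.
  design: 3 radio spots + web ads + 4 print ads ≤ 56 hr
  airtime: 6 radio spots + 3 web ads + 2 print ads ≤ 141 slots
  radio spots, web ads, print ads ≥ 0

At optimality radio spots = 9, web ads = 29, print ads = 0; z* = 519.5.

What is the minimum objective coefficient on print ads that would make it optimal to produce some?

Check each constraint at x*: design 56/56 (tight); airtime 141/141 (tight).
The binding rows give the dual system: 3·y_design + 6·y_airtime = 25.5 and 1·y_design + 3·y_airtime = 10.
→ y_design = 5.5 and y_airtime = 1.5.
print ads enters the basis when its profit ≥ yᵀa₃ = 5.5·4 + 1.5·2 = 25.

25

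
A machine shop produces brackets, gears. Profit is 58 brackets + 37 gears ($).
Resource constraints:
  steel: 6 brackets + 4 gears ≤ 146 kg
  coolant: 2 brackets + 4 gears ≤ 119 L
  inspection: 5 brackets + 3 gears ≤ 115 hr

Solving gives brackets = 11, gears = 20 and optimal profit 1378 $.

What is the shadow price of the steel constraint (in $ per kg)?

Check each constraint at x*: steel 146/146 (tight); coolant 102/119 (slack 17); inspection 115/115 (tight).
Slack constraints have shadow price 0 (complementary slackness).
From A_Bᵀ y = c: 6·y_steel + 5·y_inspection = 58; 4·y_steel + 3·y_inspection = 37.
Solving: y_steel = 5.5, y_inspection = 5.
Shadow price of steel = 5.5.

5.5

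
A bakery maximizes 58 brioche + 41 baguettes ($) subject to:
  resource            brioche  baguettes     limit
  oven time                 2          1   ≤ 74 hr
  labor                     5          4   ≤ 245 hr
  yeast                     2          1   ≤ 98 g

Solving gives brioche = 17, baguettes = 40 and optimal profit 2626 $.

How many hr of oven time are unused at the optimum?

oven time used = 2·17 + 1·40 = 74; slack = 74 − 74 = 0.

0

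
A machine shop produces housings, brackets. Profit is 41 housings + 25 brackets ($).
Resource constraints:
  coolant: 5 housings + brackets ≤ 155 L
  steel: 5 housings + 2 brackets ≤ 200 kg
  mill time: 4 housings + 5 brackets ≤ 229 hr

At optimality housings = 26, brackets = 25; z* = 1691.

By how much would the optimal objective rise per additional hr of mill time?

4

Binding: coolant and mill time. Non-binding: steel (20 unused).
By complementary slackness, y = 0 for the non-binding constraint.
From A_Bᵀ y = c: 5·y_coolant + 4·y_mill time = 41; 1·y_coolant + 5·y_mill time = 25.
Solving: y_coolant = 5, y_mill time = 4.
Shadow price of mill time = 4.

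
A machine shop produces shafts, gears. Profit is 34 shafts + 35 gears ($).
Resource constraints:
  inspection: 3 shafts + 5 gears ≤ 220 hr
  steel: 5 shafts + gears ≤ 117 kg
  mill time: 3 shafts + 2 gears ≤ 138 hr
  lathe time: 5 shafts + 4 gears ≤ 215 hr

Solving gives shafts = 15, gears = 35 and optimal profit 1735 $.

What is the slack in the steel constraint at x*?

7

steel used = 5·15 + 1·35 = 110; slack = 117 − 110 = 7.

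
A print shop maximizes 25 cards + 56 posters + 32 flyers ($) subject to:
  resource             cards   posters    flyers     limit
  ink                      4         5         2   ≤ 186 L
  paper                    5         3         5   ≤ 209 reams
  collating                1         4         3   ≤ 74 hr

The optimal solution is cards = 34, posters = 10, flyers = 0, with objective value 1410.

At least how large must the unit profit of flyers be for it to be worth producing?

At the optimum: ink uses 186 of 186 (binding); paper uses 200 of 209 (slack = 9); collating uses 74 of 74 (binding).
Since paper is not tight, its dual is 0.
The binding rows give the dual system: 4·y_ink + 1·y_collating = 25 and 5·y_ink + 4·y_collating = 56.
Solving: y_ink = 4, y_collating = 9.
flyers enters the basis when its profit ≥ yᵀa₃ = 4·2 + 9·3 = 35.

35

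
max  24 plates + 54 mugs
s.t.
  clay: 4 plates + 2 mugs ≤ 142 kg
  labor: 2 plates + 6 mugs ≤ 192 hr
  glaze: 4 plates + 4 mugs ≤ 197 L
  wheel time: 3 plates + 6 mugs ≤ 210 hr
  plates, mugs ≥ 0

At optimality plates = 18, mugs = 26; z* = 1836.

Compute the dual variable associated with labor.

3

At the optimum: clay uses 124 of 142 (slack = 18); labor uses 192 of 192 (binding); glaze uses 176 of 197 (slack = 21); wheel time uses 210 of 210 (binding).
By complementary slackness, y = 0 for the non-binding constraints.
From A_Bᵀ y = c: 2·y_labor + 3·y_wheel time = 24; 6·y_labor + 6·y_wheel time = 54.
This yields shadow prices y_labor = 3, y_wheel time = 6.
Shadow price of labor = 3.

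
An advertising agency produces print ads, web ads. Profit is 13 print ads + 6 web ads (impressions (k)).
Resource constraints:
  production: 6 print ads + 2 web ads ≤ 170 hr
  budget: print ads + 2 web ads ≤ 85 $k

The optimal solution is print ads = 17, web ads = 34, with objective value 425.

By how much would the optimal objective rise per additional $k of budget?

At the optimum: production uses 170 of 170 (binding); budget uses 85 of 85 (binding).
The binding rows give the dual system: 6·y_production + 1·y_budget = 13 and 2·y_production + 2·y_budget = 6.
This yields shadow prices y_production = 2, y_budget = 1.
Shadow price of budget = 1.

1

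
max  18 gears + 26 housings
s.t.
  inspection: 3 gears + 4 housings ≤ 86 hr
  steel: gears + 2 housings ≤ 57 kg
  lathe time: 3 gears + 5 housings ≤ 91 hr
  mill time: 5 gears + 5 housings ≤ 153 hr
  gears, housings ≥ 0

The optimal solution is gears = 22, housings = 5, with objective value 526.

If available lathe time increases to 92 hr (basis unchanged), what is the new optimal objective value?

528

At the optimum: inspection uses 86 of 86 (binding); steel uses 32 of 57 (slack = 25); lathe time uses 91 of 91 (binding); mill time uses 135 of 153 (slack = 18).
By complementary slackness, y = 0 for the non-binding constraints.
The binding rows give the dual system: 3·y_inspection + 3·y_lathe time = 18 and 4·y_inspection + 5·y_lathe time = 26.
Solving: y_inspection = 4, y_lathe time = 2.
Δz = y_lathe time·Δb = 2 × (1) = 2, so new z* = 526 + 2 = 528.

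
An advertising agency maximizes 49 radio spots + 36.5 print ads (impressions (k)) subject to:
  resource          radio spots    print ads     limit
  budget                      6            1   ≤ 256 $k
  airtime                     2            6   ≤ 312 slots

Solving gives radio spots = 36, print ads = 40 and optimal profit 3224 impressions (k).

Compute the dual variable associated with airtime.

Check each constraint at x*: budget 256/256 (tight); airtime 312/312 (tight).
The binding rows give the dual system: 6·y_budget + 2·y_airtime = 49 and 1·y_budget + 6·y_airtime = 36.5.
This yields shadow prices y_budget = 6.5, y_airtime = 5.
Shadow price of airtime = 5.

5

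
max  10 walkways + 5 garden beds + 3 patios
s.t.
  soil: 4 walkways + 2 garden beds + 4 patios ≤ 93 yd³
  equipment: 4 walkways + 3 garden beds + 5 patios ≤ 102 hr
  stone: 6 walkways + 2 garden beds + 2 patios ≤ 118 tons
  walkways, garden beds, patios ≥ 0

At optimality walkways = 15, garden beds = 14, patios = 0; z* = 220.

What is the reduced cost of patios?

-4

Check each constraint at x*: soil 88/93 (slack 5); equipment 102/102 (tight); stone 118/118 (tight).
By complementary slackness, y = 0 for the non-binding constraint.
Dual feasibility on the basic columns requires 4·y_equipment + 6·y_stone = 10, 3·y_equipment + 2·y_stone = 5.
→ y_equipment = 1 and y_stone = 1.
Reduced cost of patios: c₃ − yᵀa₃ = 3 − (1·5 + 1·2) = 3 − 7 = -4.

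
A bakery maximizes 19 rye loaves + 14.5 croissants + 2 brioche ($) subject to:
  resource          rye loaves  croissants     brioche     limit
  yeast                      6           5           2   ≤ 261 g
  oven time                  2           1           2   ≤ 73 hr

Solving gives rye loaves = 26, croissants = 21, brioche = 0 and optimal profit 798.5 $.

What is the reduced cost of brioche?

Check each constraint at x*: yeast 261/261 (tight); oven time 73/73 (tight).
The binding rows give the dual system: 6·y_yeast + 2·y_oven time = 19 and 5·y_yeast + 1·y_oven time = 14.5.
→ y_yeast = 2.5 and y_oven time = 2.
Reduced cost of brioche: c₃ − yᵀa₃ = 2 − (2.5·2 + 2·2) = 2 − 9 = -7.

-7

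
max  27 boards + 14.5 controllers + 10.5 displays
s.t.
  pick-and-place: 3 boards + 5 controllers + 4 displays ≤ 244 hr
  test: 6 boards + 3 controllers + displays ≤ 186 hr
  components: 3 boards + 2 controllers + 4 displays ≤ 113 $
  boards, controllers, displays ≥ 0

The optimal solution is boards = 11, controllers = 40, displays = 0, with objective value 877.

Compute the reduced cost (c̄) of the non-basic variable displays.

Binding: test and components. Non-binding: pick-and-place (11 unused).
By complementary slackness, y = 0 for the non-binding constraint.
From A_Bᵀ y = c: 6·y_test + 3·y_components = 27; 3·y_test + 2·y_components = 14.5.
This yields shadow prices y_test = 3.5, y_components = 2.
Reduced cost of displays: c₃ − yᵀa₃ = 10.5 − (3.5·1 + 2·4) = 10.5 − 11.5 = -1.

-1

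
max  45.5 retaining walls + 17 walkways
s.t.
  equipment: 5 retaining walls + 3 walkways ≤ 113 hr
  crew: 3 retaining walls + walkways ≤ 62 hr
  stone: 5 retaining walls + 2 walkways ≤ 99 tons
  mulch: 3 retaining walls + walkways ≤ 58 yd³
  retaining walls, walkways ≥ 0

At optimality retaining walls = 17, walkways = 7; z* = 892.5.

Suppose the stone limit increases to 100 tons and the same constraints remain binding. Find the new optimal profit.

898

Check each constraint at x*: equipment 106/113 (slack 7); crew 58/62 (slack 4); stone 99/99 (tight); mulch 58/58 (tight).
By complementary slackness, y = 0 for the non-binding constraints.
Dual feasibility on the basic columns requires 5·y_stone + 3·y_mulch = 45.5, 2·y_stone + 1·y_mulch = 17.
Solving: y_stone = 5.5, y_mulch = 6.
Δz = y_stone·Δb = 5.5 × (1) = 5.5, so new z* = 892.5 + 5.5 = 898.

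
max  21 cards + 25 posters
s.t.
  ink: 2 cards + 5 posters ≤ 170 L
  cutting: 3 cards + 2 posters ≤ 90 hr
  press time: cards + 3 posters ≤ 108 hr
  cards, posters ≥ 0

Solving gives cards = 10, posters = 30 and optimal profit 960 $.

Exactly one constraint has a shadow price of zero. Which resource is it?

press time

ink: 170/170 (binding)
cutting: 90/90 (binding)
press time: 100/108 (slack 8)
By complementary slackness, a constraint with positive slack has shadow price 0 → press time.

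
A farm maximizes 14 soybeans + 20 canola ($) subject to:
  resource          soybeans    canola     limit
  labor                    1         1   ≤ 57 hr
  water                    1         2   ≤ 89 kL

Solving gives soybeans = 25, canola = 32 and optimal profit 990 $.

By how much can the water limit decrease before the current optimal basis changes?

Binding constraints: labor, water. The basis is B = [[1,1],[1,2]] with det 1.
Per unit decrease in water, x* moves by d = (1, -1).
The basis stays optimal until canola reaches 0; allowable decrease = 32 kL.

32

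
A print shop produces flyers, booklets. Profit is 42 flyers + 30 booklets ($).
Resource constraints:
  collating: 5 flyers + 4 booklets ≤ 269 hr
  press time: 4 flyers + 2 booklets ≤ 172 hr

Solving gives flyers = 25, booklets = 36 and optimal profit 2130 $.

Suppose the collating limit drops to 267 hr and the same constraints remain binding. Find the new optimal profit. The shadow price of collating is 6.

2118

Δb = -2, so new z* = 2130 + (6)·(-2) = 2130 − 12 = 2118.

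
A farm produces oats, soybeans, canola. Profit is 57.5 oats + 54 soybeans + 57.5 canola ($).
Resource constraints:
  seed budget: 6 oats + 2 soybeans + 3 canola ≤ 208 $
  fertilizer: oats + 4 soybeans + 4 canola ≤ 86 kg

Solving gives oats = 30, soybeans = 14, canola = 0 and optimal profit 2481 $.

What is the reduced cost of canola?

At the optimum: seed budget uses 208 of 208 (binding); fertilizer uses 86 of 86 (binding).
From A_Bᵀ y = c: 6·y_seed budget + 1·y_fertilizer = 57.5; 2·y_seed budget + 4·y_fertilizer = 54.
→ y_seed budget = 8 and y_fertilizer = 9.5.
Reduced cost of canola: c₃ − yᵀa₃ = 57.5 − (8·3 + 9.5·4) = 57.5 − 62 = -4.5.

-4.5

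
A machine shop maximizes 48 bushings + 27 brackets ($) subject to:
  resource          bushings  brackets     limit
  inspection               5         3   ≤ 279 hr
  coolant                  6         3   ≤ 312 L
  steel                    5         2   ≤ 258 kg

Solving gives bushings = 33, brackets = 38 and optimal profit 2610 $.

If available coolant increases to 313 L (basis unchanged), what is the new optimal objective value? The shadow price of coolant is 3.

Δb = 1, so new z* = 2610 + (3)·(1) = 2610 + 3 = 2613.

2613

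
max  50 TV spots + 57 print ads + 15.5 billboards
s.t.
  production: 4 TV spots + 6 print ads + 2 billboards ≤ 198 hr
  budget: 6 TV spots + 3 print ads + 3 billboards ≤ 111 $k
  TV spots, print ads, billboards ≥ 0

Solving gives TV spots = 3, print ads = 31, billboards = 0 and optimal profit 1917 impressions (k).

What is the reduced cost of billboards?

-9.5

Both production and budget are binding at x*.
From A_Bᵀ y = c: 4·y_production + 6·y_budget = 50; 6·y_production + 3·y_budget = 57.
This yields shadow prices y_production = 8, y_budget = 3.
Reduced cost of billboards: c₃ − yᵀa₃ = 15.5 − (8·2 + 3·3) = 15.5 − 25 = -9.5.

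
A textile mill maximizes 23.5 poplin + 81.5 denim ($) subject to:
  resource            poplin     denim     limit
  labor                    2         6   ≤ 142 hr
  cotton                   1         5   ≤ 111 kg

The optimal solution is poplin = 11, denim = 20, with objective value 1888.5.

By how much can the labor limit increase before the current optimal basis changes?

Binding constraints: labor, cotton. The basis is B = [[2,6],[1,5]] with det 4.
Per unit increase in labor, x* moves by d = (1.25, -0.25).
The basis stays optimal until denim reaches 0; allowable increase = 80 hr.

80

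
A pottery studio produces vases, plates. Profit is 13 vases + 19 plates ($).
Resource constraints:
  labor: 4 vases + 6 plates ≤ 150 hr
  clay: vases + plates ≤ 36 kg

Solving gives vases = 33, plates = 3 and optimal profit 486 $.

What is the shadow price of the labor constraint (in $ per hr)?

3

Both labor and clay are binding at x*.
The binding rows give the dual system: 4·y_labor + 1·y_clay = 13 and 6·y_labor + 1·y_clay = 19.
Solving: y_labor = 3, y_clay = 1.
Shadow price of labor = 3.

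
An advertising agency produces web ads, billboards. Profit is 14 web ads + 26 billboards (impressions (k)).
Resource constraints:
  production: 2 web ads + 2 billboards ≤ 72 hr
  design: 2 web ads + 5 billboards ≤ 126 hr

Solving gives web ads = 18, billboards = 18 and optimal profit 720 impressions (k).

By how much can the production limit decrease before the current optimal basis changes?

Binding constraints: production, design. The basis is B = [[2,2],[2,5]] with det 6.
Per unit decrease in production, x* moves by d = (-0.8333, 0.3333).
The basis stays optimal until web ads reaches 0; allowable decrease = 21.6 hr.

21.6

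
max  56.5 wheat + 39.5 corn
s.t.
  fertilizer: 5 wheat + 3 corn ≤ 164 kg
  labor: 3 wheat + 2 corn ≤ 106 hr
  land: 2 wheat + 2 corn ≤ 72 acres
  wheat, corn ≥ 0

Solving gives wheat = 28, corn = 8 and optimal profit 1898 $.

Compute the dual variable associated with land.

7

Binding: fertilizer and land. Non-binding: labor (6 unused).
Slack constraints have shadow price 0 (complementary slackness).
The binding rows give the dual system: 5·y_fertilizer + 2·y_land = 56.5 and 3·y_fertilizer + 2·y_land = 39.5.
Solving: y_fertilizer = 8.5, y_land = 7.
Shadow price of land = 7.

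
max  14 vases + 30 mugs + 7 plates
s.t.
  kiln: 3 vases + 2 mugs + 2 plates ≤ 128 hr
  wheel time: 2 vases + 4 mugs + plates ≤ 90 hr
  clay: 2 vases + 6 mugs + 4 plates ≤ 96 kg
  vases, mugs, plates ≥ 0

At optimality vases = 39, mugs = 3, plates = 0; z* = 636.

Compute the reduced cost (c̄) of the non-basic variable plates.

Binding: wheel time and clay. Non-binding: kiln (5 unused).
Slack constraints have shadow price 0 (complementary slackness).
The binding rows give the dual system: 2·y_wheel time + 2·y_clay = 14 and 4·y_wheel time + 6·y_clay = 30.
Solving: y_wheel time = 6, y_clay = 1.
Reduced cost of plates: c₃ − yᵀa₃ = 7 − (6·1 + 1·4) = 7 − 10 = -3.

-3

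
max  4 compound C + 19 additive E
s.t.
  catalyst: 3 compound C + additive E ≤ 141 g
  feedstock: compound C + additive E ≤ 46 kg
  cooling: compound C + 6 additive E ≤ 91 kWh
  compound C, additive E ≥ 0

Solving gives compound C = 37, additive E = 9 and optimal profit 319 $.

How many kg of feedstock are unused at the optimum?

0

feedstock used = 1·37 + 1·9 = 46; slack = 46 − 46 = 0.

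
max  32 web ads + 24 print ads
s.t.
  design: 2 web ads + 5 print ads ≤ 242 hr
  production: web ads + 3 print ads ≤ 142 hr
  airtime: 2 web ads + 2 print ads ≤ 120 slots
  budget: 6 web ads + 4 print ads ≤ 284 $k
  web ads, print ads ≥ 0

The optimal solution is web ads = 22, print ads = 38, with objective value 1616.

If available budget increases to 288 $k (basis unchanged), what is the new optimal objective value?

1632

Check each constraint at x*: design 234/242 (slack 8); production 136/142 (slack 6); airtime 120/120 (tight); budget 284/284 (tight).
By complementary slackness, y = 0 for the non-binding constraints.
Dual feasibility on the basic columns requires 2·y_airtime + 6·y_budget = 32, 2·y_airtime + 4·y_budget = 24.
This yields shadow prices y_airtime = 4, y_budget = 4.
Δz = y_budget·Δb = 4 × (4) = 16, so new z* = 1616 + 16 = 1632.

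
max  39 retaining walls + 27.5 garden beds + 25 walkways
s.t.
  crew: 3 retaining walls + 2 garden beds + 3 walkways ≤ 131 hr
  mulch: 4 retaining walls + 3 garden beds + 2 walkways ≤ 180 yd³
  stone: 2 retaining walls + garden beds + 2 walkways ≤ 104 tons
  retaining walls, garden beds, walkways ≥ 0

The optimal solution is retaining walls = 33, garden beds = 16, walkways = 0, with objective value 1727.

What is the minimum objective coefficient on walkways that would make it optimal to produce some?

30

At the optimum: crew uses 131 of 131 (binding); mulch uses 180 of 180 (binding); stone uses 82 of 104 (slack = 22).
By complementary slackness, y = 0 for the non-binding constraint.
The binding rows give the dual system: 3·y_crew + 4·y_mulch = 39 and 2·y_crew + 3·y_mulch = 27.5.
Solving: y_crew = 7, y_mulch = 4.5.
walkways enters the basis when its profit ≥ yᵀa₃ = 7·3 + 4.5·2 = 30.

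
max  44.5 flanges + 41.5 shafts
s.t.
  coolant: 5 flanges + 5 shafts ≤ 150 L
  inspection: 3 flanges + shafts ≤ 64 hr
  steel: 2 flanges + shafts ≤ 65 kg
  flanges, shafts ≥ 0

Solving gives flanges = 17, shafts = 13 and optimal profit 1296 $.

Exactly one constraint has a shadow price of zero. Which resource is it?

coolant: 150/150 (binding)
inspection: 64/64 (binding)
steel: 47/65 (slack 18)
By complementary slackness, a constraint with positive slack has shadow price 0 → steel.

steel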